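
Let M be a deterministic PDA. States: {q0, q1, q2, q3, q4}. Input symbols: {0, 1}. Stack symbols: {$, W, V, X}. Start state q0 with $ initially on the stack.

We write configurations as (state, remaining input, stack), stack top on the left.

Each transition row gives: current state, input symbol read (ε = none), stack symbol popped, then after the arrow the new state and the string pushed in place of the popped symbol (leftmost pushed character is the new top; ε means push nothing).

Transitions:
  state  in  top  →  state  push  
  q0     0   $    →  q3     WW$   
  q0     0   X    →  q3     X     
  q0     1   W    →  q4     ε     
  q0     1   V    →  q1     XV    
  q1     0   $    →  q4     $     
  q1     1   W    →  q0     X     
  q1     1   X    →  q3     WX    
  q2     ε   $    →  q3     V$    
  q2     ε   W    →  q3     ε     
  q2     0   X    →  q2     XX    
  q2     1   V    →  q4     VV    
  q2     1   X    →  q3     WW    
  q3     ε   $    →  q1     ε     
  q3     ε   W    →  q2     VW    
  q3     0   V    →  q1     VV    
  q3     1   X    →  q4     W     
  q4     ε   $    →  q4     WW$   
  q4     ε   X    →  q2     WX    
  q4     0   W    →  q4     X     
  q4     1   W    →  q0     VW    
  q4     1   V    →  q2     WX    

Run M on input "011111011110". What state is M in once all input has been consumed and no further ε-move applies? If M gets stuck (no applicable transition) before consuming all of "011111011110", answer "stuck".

(q0, 011111011110, $)
  read 0, top $: go to q3, push WW$ → (q3, 11111011110, WW$)
  ε-move, top W: go to q2, push VW → (q2, 11111011110, VWW$)
  read 1, top V: go to q4, push VV → (q4, 1111011110, VVWW$)
  read 1, top V: go to q2, push WX → (q2, 111011110, WXVWW$)
  ε-move, top W: go to q3, push ε → (q3, 111011110, XVWW$)
  read 1, top X: go to q4, push W → (q4, 11011110, WVWW$)
  read 1, top W: go to q0, push VW → (q0, 1011110, VWVWW$)
  read 1, top V: go to q1, push XV → (q1, 011110, XVWVWW$)
No transition for (q1, 0, top X); M blocks with input 011110 remaining.

stuck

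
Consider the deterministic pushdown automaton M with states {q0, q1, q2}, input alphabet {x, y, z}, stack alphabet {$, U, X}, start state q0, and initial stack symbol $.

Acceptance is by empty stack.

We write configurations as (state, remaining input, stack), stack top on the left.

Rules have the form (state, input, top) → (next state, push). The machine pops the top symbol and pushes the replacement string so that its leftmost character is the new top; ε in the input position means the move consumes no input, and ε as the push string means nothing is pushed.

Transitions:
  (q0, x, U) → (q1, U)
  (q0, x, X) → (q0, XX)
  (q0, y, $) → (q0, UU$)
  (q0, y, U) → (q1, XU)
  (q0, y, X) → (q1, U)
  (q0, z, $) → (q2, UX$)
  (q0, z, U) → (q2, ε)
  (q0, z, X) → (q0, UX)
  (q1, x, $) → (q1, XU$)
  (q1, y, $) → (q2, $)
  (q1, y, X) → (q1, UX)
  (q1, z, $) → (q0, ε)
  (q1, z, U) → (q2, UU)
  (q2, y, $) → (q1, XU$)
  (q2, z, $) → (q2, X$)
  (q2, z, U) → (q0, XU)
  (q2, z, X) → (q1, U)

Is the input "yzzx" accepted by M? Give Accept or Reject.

(q0, yzzx, $)
  read y, top $: go to q0, push UU$ → (q0, zzx, UU$)
  read z, top U: go to q2, push ε → (q2, zx, U$)
  read z, top U: go to q0, push XU → (q0, x, XU$)
  read x, top X: go to q0, push XX → (q0, ε, XXU$)
All input consumed; stack is XXU$, not empty, and no further ε-move applies.

Reject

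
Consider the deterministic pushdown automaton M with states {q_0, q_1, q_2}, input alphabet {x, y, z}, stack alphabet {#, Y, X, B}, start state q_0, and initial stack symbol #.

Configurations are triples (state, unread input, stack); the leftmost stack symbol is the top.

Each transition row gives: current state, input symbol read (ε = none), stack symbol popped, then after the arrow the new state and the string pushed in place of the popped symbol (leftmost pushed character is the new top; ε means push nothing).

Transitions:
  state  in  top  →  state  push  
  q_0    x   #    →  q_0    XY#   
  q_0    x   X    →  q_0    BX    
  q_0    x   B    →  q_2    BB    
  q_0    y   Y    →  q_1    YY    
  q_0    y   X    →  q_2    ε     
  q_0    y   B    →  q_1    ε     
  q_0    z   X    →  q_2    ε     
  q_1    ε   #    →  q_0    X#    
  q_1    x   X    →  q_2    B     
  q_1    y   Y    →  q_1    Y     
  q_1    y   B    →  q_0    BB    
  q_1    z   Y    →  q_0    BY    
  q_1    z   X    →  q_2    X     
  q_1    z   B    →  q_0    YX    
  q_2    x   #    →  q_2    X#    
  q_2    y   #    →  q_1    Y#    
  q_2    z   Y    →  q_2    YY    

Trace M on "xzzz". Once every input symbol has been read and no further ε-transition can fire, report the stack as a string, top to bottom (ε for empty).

YYY#

(q_0, xzzz, #)
  read x, top #: go to q_0, push XY# → (q_0, zzz, XY#)
  read z, top X: go to q_2, push ε → (q_2, zz, Y#)
  read z, top Y: go to q_2, push YY → (q_2, z, YY#)
  read z, top Y: go to q_2, push YY → (q_2, ε, YYY#)
All input consumed in state q_2 with stack YYY#.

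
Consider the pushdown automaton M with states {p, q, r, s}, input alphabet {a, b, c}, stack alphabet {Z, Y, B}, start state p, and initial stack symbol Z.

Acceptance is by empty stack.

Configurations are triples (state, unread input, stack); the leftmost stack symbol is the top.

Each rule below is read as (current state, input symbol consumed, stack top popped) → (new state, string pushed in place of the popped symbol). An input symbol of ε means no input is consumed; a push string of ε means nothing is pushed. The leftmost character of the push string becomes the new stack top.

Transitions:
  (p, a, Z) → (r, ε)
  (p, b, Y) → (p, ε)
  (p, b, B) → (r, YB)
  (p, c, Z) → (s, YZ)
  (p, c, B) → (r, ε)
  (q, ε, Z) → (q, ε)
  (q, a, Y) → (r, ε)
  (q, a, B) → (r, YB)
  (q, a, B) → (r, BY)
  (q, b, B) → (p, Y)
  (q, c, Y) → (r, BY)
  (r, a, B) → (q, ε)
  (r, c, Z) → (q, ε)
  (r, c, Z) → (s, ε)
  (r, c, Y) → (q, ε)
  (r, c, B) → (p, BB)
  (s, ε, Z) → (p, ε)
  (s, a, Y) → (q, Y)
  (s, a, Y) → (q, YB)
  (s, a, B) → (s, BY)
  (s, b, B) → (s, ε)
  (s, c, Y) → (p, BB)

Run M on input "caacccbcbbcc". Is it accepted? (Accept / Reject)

One accepting computation: (p, caacccbcbbcc, Z) ⊢ (s, aacccbcbbcc, YZ) ⊢ (q, acccbcbbcc, YBZ) ⊢ (r, cccbcbbcc, BZ) ⊢ (p, ccbcbbcc, BBZ) ⊢ (r, cbcbbcc, BZ) ⊢ (p, bcbbcc, BBZ) ⊢ (r, cbbcc, YBBZ) ⊢ (q, bbcc, BBZ) ⊢ (p, bcc, YBZ) ⊢ (p, cc, BZ) ⊢ (r, c, Z) ⊢ (q, ε, ε)
All input consumed and the stack is empty.

Accept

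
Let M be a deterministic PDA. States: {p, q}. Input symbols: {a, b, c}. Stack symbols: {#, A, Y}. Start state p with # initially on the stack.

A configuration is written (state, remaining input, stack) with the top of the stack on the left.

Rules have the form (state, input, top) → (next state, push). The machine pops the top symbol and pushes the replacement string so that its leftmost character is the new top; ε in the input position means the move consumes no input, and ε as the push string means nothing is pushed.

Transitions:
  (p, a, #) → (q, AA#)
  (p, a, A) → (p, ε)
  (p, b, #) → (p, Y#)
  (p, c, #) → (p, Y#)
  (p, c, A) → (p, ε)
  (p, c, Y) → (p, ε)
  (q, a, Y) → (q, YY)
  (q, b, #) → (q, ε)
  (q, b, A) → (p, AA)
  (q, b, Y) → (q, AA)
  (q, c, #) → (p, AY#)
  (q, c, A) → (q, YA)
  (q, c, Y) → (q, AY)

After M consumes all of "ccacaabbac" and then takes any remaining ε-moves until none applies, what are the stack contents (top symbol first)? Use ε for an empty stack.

(p, ccacaabbac, #)
  read c, top #: go to p, push Y# → (p, cacaabbac, Y#)
  read c, top Y: go to p, push ε → (p, acaabbac, #)
  read a, top #: go to q, push AA# → (q, caabbac, AA#)
  read c, top A: go to q, push YA → (q, aabbac, YAA#)
  read a, top Y: go to q, push YY → (q, abbac, YYAA#)
  read a, top Y: go to q, push YY → (q, bbac, YYYAA#)
  read b, top Y: go to q, push AA → (q, bac, AAYYAA#)
  read b, top A: go to p, push AA → (p, ac, AAAYYAA#)
  read a, top A: go to p, push ε → (p, c, AAYYAA#)
  read c, top A: go to p, push ε → (p, ε, AYYAA#)
All input consumed in state p with stack AYYAA#.

AYYAA#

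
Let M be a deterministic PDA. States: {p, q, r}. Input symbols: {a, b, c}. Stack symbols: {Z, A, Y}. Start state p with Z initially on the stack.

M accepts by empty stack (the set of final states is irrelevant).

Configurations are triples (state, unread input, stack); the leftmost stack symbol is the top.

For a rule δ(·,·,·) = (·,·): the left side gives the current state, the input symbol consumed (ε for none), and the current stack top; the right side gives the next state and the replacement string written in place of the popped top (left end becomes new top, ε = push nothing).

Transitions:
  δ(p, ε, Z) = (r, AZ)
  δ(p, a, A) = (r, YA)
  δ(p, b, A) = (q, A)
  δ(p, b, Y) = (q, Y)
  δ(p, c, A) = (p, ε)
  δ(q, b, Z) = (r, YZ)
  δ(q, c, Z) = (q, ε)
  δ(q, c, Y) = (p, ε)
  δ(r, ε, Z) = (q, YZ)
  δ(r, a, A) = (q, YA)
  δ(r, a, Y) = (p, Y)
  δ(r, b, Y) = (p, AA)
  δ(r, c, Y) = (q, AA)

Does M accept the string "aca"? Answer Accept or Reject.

Reject

(p, aca, Z)
  ε-move, top Z: go to r, push AZ → (r, aca, AZ)
  read a, top A: go to q, push YA → (q, ca, YAZ)
  read c, top Y: go to p, push ε → (p, a, AZ)
  read a, top A: go to r, push YA → (r, ε, YAZ)
All input consumed; stack is YAZ, not empty, and no further ε-move applies.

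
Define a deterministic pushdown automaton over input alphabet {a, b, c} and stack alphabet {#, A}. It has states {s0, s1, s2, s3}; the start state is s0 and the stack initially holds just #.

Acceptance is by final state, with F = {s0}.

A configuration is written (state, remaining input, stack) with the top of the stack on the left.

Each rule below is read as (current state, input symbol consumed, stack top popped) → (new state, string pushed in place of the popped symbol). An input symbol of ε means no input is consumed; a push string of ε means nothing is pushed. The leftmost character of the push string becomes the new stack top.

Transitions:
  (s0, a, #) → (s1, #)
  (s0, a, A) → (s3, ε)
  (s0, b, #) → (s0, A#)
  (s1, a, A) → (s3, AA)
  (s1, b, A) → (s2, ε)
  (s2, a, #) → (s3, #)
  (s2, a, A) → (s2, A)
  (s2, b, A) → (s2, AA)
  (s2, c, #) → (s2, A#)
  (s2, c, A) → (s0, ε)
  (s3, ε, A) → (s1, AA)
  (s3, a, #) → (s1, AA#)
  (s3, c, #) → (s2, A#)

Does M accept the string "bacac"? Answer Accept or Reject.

Accept

(s0, bacac, #)
  read b, top #: go to s0, push A# → (s0, acac, A#)
  read a, top A: go to s3, push ε → (s3, cac, #)
  read c, top #: go to s2, push A# → (s2, ac, A#)
  read a, top A: go to s2, push A → (s2, c, A#)
  read c, top A: go to s0, push ε → (s0, ε, #)
All input consumed; state s0 ∈ F.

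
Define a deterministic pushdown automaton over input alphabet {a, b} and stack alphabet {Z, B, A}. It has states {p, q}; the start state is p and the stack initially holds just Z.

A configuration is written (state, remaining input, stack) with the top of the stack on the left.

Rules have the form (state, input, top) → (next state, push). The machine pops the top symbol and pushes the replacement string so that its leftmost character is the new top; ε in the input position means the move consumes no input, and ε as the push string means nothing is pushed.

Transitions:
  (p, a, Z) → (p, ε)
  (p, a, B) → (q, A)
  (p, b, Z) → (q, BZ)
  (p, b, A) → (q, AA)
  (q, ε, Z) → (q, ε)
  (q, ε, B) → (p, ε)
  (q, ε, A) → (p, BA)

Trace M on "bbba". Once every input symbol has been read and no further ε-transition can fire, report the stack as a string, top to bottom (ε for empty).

ε

(p, bbba, Z)
  read b, top Z: go to q, push BZ → (q, bba, BZ)
  ε-move, top B: go to p, push ε → (p, bba, Z)
  read b, top Z: go to q, push BZ → (q, ba, BZ)
  ε-move, top B: go to p, push ε → (p, ba, Z)
  read b, top Z: go to q, push BZ → (q, a, BZ)
  ε-move, top B: go to p, push ε → (p, a, Z)
  read a, top Z: go to p, push ε → (p, ε, ε)
All input consumed in state p with stack ε.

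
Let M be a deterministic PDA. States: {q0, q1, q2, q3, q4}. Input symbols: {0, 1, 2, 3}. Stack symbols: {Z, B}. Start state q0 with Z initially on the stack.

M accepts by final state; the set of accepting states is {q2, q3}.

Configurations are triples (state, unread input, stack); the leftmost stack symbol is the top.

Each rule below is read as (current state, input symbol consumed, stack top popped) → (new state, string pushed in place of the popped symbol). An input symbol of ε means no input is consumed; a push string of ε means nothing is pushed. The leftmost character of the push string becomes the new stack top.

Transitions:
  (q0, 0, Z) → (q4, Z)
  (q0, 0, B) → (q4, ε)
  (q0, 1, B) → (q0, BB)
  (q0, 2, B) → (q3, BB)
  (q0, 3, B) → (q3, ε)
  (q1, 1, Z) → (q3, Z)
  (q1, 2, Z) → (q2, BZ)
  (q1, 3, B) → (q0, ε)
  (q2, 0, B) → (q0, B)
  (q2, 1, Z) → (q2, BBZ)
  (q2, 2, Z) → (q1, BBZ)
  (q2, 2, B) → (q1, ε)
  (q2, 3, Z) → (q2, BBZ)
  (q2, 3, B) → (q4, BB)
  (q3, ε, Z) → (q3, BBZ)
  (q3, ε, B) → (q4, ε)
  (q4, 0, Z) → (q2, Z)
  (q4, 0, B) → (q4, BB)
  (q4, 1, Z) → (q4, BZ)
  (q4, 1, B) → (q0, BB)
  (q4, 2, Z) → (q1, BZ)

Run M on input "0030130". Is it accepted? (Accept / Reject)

Reject

(q0, 0030130, Z) ⊢ (q4, 030130, Z) ⊢ (q2, 30130, Z) ⊢ (q2, 0130, BBZ) ⊢ (q0, 130, BBZ) ⊢ (q0, 30, BBBZ) ⊢ (q3, 0, BBZ) ⊢ (q4, 0, BZ) ⊢ (q4, ε, BBZ)
All input consumed; state q4 ∉ F and no further ε-move applies.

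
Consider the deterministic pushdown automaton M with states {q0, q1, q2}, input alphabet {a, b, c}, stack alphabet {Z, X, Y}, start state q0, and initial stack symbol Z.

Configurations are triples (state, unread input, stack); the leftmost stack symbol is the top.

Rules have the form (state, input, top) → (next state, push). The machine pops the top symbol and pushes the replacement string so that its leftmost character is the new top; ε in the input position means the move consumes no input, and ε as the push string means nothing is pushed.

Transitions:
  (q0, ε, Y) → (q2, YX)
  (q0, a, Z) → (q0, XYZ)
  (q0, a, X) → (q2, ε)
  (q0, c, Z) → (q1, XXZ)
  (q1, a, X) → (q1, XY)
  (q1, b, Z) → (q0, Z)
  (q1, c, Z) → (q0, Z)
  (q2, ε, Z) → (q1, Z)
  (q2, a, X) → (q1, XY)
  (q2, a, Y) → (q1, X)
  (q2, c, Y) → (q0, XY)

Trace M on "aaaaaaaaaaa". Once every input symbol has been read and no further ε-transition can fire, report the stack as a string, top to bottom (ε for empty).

XYYYYYYYYZ

(q0, aaaaaaaaaaa, Z)
  read a, top Z: go to q0, push XYZ → (q0, aaaaaaaaaa, XYZ)
  read a, top X: go to q2, push ε → (q2, aaaaaaaaa, YZ)
  read a, top Y: go to q1, push X → (q1, aaaaaaaa, XZ)
  read a, top X: go to q1, push XY → (q1, aaaaaaa, XYZ)
  read a, top X: go to q1, push XY → (q1, aaaaaa, XYYZ)
  read a, top X: go to q1, push XY → (q1, aaaaa, XYYYZ)
  read a, top X: go to q1, push XY → (q1, aaaa, XYYYYZ)
  read a, top X: go to q1, push XY → (q1, aaa, XYYYYYZ)
  read a, top X: go to q1, push XY → (q1, aa, XYYYYYYZ)
  read a, top X: go to q1, push XY → (q1, a, XYYYYYYYZ)
  read a, top X: go to q1, push XY → (q1, ε, XYYYYYYYYZ)
All input consumed in state q1 with stack XYYYYYYYYZ.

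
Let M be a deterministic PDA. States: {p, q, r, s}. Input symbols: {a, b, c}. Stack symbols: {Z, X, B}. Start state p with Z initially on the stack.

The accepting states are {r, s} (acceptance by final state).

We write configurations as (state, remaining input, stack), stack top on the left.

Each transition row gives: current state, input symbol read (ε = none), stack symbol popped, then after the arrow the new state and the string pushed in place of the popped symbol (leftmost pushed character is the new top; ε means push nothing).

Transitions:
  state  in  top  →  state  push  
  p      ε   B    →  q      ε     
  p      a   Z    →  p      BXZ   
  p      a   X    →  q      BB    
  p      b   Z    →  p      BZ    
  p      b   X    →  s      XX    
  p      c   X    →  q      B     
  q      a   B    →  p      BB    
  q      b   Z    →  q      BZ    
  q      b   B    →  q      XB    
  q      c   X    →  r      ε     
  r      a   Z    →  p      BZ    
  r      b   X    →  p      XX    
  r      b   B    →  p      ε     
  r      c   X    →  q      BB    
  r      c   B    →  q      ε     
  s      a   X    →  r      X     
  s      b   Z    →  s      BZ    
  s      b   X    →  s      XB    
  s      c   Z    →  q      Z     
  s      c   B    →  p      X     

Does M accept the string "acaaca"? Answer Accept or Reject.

Reject

(p, acaaca, Z) ⊢ (p, caaca, BXZ) ⊢ (q, caaca, XZ) ⊢ (r, aaca, Z) ⊢ (p, aca, BZ) ⊢ (q, aca, Z)
No transition applies at (q, aca, Z); input not fully consumed.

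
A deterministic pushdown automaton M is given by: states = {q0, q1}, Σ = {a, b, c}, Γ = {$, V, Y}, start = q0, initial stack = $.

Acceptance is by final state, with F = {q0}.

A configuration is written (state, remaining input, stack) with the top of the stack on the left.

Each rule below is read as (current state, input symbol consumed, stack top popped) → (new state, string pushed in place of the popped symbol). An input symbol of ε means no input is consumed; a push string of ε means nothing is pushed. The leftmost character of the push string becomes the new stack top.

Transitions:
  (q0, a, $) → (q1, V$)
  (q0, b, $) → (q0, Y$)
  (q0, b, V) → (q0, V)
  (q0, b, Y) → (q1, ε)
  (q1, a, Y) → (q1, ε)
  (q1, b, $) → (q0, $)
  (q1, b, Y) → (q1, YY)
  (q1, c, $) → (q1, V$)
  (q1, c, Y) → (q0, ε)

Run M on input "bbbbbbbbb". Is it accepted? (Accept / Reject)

(q0, bbbbbbbbb, $)
  read b, top $: go to q0, push Y$ → (q0, bbbbbbbb, Y$)
  read b, top Y: go to q1, push ε → (q1, bbbbbbb, $)
  read b, top $: go to q0, push $ → (q0, bbbbbb, $)
  read b, top $: go to q0, push Y$ → (q0, bbbbb, Y$)
  read b, top Y: go to q1, push ε → (q1, bbbb, $)
  read b, top $: go to q0, push $ → (q0, bbb, $)
  read b, top $: go to q0, push Y$ → (q0, bb, Y$)
  read b, top Y: go to q1, push ε → (q1, b, $)
  read b, top $: go to q0, push $ → (q0, ε, $)
All input consumed; state q0 ∈ F.

Accept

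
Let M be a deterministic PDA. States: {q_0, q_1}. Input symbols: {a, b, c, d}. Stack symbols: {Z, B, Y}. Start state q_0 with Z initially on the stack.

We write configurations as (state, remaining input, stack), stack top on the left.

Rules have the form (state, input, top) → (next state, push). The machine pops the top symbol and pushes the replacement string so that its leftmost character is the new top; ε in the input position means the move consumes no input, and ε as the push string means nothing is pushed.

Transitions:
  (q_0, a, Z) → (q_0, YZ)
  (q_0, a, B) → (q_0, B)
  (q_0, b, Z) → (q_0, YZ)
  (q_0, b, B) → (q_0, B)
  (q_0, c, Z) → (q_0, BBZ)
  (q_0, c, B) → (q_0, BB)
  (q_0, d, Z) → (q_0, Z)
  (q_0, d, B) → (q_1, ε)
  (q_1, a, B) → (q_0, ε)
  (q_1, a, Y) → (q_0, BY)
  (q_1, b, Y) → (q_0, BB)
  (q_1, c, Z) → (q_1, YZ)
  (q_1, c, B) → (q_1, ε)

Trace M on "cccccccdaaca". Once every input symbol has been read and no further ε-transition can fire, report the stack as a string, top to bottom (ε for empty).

BBBBBBBZ

(q_0, cccccccdaaca, Z)
  read c, top Z: go to q_0, push BBZ → (q_0, ccccccdaaca, BBZ)
  read c, top B: go to q_0, push BB → (q_0, cccccdaaca, BBBZ)
  read c, top B: go to q_0, push BB → (q_0, ccccdaaca, BBBBZ)
  read c, top B: go to q_0, push BB → (q_0, cccdaaca, BBBBBZ)
  read c, top B: go to q_0, push BB → (q_0, ccdaaca, BBBBBBZ)
  read c, top B: go to q_0, push BB → (q_0, cdaaca, BBBBBBBZ)
  read c, top B: go to q_0, push BB → (q_0, daaca, BBBBBBBBZ)
  read d, top B: go to q_1, push ε → (q_1, aaca, BBBBBBBZ)
  read a, top B: go to q_0, push ε → (q_0, aca, BBBBBBZ)
  read a, top B: go to q_0, push B → (q_0, ca, BBBBBBZ)
  read c, top B: go to q_0, push BB → (q_0, a, BBBBBBBZ)
  read a, top B: go to q_0, push B → (q_0, ε, BBBBBBBZ)
All input consumed in state q_0 with stack BBBBBBBZ.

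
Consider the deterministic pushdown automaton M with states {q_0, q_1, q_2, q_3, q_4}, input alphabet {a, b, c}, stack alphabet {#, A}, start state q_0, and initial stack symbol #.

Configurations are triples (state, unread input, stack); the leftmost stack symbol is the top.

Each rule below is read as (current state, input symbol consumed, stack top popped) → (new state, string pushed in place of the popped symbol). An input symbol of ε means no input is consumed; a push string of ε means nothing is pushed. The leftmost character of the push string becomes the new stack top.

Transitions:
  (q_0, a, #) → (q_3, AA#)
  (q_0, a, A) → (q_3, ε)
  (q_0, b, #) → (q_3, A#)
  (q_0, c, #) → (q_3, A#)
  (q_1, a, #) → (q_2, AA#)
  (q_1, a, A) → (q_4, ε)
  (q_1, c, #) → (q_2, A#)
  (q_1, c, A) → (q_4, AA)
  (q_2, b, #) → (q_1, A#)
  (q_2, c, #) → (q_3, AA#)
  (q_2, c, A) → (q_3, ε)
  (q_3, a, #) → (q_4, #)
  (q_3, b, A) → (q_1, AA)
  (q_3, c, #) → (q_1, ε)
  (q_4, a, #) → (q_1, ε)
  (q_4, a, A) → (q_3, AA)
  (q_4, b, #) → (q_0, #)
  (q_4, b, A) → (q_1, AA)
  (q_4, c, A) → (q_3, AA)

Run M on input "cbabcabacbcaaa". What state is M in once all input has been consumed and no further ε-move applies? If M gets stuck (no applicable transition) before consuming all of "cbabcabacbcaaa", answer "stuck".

stuck

(q_0, cbabcabacbcaaa, #)
  read c, top #: go to q_3, push A# → (q_3, babcabacbcaaa, A#)
  read b, top A: go to q_1, push AA → (q_1, abcabacbcaaa, AA#)
  read a, top A: go to q_4, push ε → (q_4, bcabacbcaaa, A#)
  read b, top A: go to q_1, push AA → (q_1, cabacbcaaa, AA#)
  read c, top A: go to q_4, push AA → (q_4, abacbcaaa, AAA#)
  read a, top A: go to q_3, push AA → (q_3, bacbcaaa, AAAA#)
  read b, top A: go to q_1, push AA → (q_1, acbcaaa, AAAAA#)
  read a, top A: go to q_4, push ε → (q_4, cbcaaa, AAAA#)
  read c, top A: go to q_3, push AA → (q_3, bcaaa, AAAAA#)
  read b, top A: go to q_1, push AA → (q_1, caaa, AAAAAA#)
  read c, top A: go to q_4, push AA → (q_4, aaa, AAAAAAA#)
  read a, top A: go to q_3, push AA → (q_3, aa, AAAAAAAA#)
No transition for (q_3, a, top A); M blocks with input aa remaining.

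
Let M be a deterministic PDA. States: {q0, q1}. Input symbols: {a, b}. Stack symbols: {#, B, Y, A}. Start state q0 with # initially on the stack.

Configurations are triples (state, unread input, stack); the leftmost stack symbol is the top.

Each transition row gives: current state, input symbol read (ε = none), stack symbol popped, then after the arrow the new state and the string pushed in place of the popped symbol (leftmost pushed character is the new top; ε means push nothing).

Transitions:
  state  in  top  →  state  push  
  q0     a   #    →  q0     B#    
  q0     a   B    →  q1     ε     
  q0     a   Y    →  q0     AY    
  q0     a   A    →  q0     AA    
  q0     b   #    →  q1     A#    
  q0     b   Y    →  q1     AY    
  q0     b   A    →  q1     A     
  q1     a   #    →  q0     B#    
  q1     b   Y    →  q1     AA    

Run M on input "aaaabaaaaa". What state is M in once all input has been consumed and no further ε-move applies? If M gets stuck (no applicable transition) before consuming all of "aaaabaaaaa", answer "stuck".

stuck

(q0, aaaabaaaaa, #)
  read a, top #: go to q0, push B# → (q0, aaabaaaaa, B#)
  read a, top B: go to q1, push ε → (q1, aabaaaaa, #)
  read a, top #: go to q0, push B# → (q0, abaaaaa, B#)
  read a, top B: go to q1, push ε → (q1, baaaaa, #)
No transition for (q1, b, top #); M blocks with input baaaaa remaining.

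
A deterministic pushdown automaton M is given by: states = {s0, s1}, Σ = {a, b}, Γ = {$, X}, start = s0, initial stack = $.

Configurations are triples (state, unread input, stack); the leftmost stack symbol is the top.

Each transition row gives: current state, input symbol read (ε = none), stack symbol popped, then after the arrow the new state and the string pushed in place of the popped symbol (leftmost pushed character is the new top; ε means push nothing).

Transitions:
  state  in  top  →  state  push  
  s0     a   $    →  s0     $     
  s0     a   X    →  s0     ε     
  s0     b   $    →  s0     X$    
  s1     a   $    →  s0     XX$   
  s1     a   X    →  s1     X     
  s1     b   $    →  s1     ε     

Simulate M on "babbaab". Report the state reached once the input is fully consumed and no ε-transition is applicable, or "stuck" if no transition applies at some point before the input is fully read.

(s0, babbaab, $) ⊢ (s0, abbaab, X$) ⊢ (s0, bbaab, $) ⊢ (s0, baab, X$)
No transition for (s0, b, top X); M blocks with input baab remaining.

stuck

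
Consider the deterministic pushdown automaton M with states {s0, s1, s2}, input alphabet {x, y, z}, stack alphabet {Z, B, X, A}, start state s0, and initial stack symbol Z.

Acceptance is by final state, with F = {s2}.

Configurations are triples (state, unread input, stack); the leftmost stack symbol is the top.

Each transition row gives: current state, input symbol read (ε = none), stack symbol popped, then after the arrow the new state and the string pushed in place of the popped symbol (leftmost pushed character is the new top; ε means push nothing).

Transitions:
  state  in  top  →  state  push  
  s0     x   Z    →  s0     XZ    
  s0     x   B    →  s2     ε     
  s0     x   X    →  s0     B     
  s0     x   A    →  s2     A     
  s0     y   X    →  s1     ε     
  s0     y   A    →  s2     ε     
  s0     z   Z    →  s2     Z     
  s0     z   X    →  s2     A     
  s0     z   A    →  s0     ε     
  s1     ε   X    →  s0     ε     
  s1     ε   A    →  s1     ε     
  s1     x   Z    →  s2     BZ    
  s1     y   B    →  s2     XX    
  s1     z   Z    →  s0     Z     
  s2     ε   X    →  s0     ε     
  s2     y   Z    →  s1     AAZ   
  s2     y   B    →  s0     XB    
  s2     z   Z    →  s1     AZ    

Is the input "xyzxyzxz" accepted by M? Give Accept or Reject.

(s0, xyzxyzxz, Z)
  read x, top Z: go to s0, push XZ → (s0, yzxyzxz, XZ)
  read y, top X: go to s1, push ε → (s1, zxyzxz, Z)
  read z, top Z: go to s0, push Z → (s0, xyzxz, Z)
  read x, top Z: go to s0, push XZ → (s0, yzxz, XZ)
  read y, top X: go to s1, push ε → (s1, zxz, Z)
  read z, top Z: go to s0, push Z → (s0, xz, Z)
  read x, top Z: go to s0, push XZ → (s0, z, XZ)
  read z, top X: go to s2, push A → (s2, ε, AZ)
All input consumed; state s2 ∈ F.

Accept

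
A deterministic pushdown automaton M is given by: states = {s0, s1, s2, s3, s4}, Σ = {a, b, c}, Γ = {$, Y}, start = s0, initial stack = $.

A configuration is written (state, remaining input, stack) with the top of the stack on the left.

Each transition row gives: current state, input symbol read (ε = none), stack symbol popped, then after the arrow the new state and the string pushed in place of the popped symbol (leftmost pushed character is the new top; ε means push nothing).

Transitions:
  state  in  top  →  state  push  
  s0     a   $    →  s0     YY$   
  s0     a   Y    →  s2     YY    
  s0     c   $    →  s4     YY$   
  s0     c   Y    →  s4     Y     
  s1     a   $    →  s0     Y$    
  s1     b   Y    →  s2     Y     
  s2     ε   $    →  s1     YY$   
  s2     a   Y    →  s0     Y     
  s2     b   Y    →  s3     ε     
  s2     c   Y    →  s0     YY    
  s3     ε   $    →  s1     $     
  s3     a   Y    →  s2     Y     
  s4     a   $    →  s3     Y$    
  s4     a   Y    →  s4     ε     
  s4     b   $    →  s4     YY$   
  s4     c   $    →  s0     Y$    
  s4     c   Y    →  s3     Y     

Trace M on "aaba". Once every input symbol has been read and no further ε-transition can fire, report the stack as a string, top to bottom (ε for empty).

YY$

(s0, aaba, $)
  read a, top $: go to s0, push YY$ → (s0, aba, YY$)
  read a, top Y: go to s2, push YY → (s2, ba, YYY$)
  read b, top Y: go to s3, push ε → (s3, a, YY$)
  read a, top Y: go to s2, push Y → (s2, ε, YY$)
All input consumed in state s2 with stack YY$.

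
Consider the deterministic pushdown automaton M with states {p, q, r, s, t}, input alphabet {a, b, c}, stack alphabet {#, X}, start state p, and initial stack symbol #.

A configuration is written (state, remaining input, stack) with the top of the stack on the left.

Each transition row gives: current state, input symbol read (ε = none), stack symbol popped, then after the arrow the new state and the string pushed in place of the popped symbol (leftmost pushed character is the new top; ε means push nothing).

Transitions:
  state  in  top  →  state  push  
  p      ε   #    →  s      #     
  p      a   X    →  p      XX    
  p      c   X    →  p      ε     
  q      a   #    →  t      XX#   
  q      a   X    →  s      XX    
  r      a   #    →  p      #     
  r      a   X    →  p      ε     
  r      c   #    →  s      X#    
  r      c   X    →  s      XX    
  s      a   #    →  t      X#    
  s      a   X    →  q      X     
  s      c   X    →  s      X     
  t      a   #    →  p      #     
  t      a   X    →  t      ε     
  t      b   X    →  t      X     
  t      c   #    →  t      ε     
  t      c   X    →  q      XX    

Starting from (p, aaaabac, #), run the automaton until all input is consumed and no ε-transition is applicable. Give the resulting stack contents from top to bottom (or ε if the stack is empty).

ε

(p, aaaabac, #)
  ε-move, top #: go to s, push # → (s, aaaabac, #)
  read a, top #: go to t, push X# → (t, aaabac, X#)
  read a, top X: go to t, push ε → (t, aabac, #)
  read a, top #: go to p, push # → (p, abac, #)
  ε-move, top #: go to s, push # → (s, abac, #)
  read a, top #: go to t, push X# → (t, bac, X#)
  read b, top X: go to t, push X → (t, ac, X#)
  read a, top X: go to t, push ε → (t, c, #)
  read c, top #: go to t, push ε → (t, ε, ε)
All input consumed in state t with stack ε.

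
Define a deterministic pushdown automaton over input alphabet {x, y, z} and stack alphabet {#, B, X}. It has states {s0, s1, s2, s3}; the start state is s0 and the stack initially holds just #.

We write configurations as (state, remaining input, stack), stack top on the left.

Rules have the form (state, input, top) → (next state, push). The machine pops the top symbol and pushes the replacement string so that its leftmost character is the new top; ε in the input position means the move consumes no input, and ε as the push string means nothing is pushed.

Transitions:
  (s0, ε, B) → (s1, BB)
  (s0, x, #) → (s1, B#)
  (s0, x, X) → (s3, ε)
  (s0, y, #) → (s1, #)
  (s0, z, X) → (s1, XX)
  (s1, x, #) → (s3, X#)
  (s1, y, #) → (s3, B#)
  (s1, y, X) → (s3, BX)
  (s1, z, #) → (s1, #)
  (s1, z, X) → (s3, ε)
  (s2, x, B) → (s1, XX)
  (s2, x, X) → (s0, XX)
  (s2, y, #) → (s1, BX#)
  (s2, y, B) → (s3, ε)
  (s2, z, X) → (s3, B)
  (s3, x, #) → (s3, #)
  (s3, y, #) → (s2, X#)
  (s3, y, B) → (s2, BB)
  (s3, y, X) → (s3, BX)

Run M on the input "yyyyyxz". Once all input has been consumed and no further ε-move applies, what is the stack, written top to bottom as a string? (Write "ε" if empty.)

(s0, yyyyyxz, #)
  read y, top #: go to s1, push # → (s1, yyyyxz, #)
  read y, top #: go to s3, push B# → (s3, yyyxz, B#)
  read y, top B: go to s2, push BB → (s2, yyxz, BB#)
  read y, top B: go to s3, push ε → (s3, yxz, B#)
  read y, top B: go to s2, push BB → (s2, xz, BB#)
  read x, top B: go to s1, push XX → (s1, z, XXB#)
  read z, top X: go to s3, push ε → (s3, ε, XB#)
All input consumed in state s3 with stack XB#.

XB#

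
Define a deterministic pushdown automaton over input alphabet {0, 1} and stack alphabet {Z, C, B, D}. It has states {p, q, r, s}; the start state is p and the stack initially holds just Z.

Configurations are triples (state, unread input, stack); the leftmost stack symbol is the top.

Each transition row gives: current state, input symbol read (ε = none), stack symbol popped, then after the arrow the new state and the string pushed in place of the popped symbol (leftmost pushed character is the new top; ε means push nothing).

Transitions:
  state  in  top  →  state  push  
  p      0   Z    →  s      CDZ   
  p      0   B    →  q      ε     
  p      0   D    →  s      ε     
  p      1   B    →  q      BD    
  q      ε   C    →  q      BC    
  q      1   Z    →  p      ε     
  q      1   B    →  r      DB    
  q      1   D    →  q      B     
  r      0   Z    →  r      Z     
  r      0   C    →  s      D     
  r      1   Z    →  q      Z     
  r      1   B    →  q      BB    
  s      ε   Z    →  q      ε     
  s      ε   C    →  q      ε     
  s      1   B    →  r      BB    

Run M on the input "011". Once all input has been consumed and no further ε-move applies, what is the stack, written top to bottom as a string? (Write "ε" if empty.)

DBZ

(p, 011, Z) ⊢ (s, 11, CDZ) ⊢ (q, 11, DZ) ⊢ (q, 1, BZ) ⊢ (r, ε, DBZ)
All input consumed in state r with stack DBZ.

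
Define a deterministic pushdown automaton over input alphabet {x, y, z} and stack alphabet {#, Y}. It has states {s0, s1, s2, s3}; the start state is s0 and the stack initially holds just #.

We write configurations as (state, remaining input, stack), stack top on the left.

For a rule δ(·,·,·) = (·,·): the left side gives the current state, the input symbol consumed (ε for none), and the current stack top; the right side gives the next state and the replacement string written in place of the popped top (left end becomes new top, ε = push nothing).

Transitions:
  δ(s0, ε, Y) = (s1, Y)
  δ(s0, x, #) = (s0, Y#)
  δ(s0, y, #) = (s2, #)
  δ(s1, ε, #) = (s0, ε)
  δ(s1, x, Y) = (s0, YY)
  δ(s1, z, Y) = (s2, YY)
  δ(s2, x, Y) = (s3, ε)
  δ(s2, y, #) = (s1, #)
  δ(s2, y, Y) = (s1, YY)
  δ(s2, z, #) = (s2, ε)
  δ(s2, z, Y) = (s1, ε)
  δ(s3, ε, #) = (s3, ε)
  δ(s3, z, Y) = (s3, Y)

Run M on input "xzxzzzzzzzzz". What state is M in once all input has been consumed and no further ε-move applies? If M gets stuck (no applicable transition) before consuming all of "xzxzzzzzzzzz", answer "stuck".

(s0, xzxzzzzzzzzz, #)
  read x, top #: go to s0, push Y# → (s0, zxzzzzzzzzz, Y#)
  ε-move, top Y: go to s1, push Y → (s1, zxzzzzzzzzz, Y#)
  read z, top Y: go to s2, push YY → (s2, xzzzzzzzzz, YY#)
  read x, top Y: go to s3, push ε → (s3, zzzzzzzzz, Y#)
  read z, top Y: go to s3, push Y → (s3, zzzzzzzz, Y#)
  read z, top Y: go to s3, push Y → (s3, zzzzzzz, Y#)
  read z, top Y: go to s3, push Y → (s3, zzzzzz, Y#)
  read z, top Y: go to s3, push Y → (s3, zzzzz, Y#)
  read z, top Y: go to s3, push Y → (s3, zzzz, Y#)
  read z, top Y: go to s3, push Y → (s3, zzz, Y#)
  read z, top Y: go to s3, push Y → (s3, zz, Y#)
  read z, top Y: go to s3, push Y → (s3, z, Y#)
  read z, top Y: go to s3, push Y → (s3, ε, Y#)
All input consumed; M is in state s3.

s3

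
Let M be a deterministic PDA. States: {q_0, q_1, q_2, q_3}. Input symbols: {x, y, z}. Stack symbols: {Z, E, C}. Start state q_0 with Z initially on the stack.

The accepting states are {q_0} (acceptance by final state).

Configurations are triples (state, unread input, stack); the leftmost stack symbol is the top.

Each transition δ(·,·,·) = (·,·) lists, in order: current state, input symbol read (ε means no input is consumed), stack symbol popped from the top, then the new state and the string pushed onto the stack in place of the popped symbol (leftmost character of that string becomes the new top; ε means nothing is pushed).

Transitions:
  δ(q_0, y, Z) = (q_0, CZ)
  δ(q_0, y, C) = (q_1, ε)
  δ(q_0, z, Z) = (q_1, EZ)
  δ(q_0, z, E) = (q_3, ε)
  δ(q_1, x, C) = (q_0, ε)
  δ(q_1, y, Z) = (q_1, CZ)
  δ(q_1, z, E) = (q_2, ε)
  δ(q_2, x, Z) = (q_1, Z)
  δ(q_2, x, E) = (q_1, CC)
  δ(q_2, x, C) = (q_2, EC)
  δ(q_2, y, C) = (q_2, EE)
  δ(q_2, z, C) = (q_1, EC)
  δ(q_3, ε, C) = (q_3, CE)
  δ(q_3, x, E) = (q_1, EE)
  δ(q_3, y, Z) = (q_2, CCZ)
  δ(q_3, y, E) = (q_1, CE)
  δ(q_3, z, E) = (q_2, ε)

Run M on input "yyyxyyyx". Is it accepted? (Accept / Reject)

(q_0, yyyxyyyx, Z)
  read y, top Z: go to q_0, push CZ → (q_0, yyxyyyx, CZ)
  read y, top C: go to q_1, push ε → (q_1, yxyyyx, Z)
  read y, top Z: go to q_1, push CZ → (q_1, xyyyx, CZ)
  read x, top C: go to q_0, push ε → (q_0, yyyx, Z)
  read y, top Z: go to q_0, push CZ → (q_0, yyx, CZ)
  read y, top C: go to q_1, push ε → (q_1, yx, Z)
  read y, top Z: go to q_1, push CZ → (q_1, x, CZ)
  read x, top C: go to q_0, push ε → (q_0, ε, Z)
All input consumed; state q_0 ∈ F.

Accept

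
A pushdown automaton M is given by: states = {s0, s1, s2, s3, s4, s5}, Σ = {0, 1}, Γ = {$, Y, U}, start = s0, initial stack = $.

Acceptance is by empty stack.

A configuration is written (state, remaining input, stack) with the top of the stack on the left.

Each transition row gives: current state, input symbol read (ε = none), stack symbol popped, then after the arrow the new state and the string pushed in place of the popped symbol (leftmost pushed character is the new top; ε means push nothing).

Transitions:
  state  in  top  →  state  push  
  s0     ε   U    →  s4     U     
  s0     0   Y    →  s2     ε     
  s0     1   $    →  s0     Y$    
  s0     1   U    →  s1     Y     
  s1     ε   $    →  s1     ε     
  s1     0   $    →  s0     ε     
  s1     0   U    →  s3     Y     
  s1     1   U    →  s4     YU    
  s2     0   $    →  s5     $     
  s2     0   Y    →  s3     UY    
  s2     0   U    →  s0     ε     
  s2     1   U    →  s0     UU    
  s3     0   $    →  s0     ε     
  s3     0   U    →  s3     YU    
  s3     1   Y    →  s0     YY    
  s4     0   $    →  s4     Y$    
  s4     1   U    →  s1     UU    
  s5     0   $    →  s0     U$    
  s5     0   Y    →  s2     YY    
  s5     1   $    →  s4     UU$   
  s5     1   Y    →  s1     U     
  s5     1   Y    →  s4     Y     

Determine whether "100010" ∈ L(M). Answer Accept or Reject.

No computation consumes all input and empties the stack.

Reject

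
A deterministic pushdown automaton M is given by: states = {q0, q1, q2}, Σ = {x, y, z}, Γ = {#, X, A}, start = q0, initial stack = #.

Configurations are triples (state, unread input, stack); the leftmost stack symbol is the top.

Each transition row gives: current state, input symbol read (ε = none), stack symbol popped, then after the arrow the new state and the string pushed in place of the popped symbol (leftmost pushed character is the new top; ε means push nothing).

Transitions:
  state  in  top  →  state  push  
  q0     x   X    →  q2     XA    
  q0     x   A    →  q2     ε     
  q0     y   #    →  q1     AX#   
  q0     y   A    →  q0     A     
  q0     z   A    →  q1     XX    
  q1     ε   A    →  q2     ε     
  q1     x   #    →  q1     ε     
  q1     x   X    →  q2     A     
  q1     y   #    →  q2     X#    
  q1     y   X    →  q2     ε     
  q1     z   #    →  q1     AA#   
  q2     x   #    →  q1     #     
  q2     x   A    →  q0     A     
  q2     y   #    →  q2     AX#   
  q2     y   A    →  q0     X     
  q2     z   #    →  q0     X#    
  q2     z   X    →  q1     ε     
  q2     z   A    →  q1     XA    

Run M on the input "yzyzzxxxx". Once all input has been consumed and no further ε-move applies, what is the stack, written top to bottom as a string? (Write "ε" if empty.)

ε

(q0, yzyzzxxxx, #)
  read y, top #: go to q1, push AX# → (q1, zyzzxxxx, AX#)
  ε-move, top A: go to q2, push ε → (q2, zyzzxxxx, X#)
  read z, top X: go to q1, push ε → (q1, yzzxxxx, #)
  read y, top #: go to q2, push X# → (q2, zzxxxx, X#)
  read z, top X: go to q1, push ε → (q1, zxxxx, #)
  read z, top #: go to q1, push AA# → (q1, xxxx, AA#)
  ε-move, top A: go to q2, push ε → (q2, xxxx, A#)
  read x, top A: go to q0, push A → (q0, xxx, A#)
  read x, top A: go to q2, push ε → (q2, xx, #)
  read x, top #: go to q1, push # → (q1, x, #)
  read x, top #: go to q1, push ε → (q1, ε, ε)
All input consumed in state q1 with stack ε.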